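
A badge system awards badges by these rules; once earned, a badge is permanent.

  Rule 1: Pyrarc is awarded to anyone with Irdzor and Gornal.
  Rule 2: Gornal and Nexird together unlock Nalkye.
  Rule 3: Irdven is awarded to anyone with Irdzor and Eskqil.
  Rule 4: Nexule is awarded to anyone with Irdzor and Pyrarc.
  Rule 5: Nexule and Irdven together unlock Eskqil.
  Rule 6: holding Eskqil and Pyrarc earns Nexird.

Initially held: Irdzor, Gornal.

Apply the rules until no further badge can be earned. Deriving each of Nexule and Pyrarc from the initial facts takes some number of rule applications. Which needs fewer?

Pyrarc: With Irdzor and Gornal, Pyrarc is earned (Rule 1). [1 rule application]
Nexule: With Irdzor and Gornal, Pyrarc is earned (Rule 1). With Irdzor and Pyrarc, Nexule is earned (Rule 4). [2 rule applications]
Pyrarc needs fewer.

Pyrarc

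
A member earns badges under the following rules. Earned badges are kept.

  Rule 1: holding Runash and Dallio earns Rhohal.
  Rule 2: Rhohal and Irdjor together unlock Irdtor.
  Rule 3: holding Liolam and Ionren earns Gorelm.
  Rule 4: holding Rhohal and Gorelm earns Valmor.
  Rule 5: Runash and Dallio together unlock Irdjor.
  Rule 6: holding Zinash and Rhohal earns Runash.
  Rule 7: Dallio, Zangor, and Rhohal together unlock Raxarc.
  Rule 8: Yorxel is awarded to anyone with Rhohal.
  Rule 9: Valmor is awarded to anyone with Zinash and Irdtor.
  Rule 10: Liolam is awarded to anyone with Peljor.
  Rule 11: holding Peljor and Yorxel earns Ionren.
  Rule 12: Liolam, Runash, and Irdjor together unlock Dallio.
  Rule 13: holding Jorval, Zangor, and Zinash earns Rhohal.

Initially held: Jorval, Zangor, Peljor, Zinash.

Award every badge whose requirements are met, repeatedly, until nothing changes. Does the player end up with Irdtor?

No

Irdtor would need Rhohal and Irdjor (Rule 2), but Irdjor is never earned.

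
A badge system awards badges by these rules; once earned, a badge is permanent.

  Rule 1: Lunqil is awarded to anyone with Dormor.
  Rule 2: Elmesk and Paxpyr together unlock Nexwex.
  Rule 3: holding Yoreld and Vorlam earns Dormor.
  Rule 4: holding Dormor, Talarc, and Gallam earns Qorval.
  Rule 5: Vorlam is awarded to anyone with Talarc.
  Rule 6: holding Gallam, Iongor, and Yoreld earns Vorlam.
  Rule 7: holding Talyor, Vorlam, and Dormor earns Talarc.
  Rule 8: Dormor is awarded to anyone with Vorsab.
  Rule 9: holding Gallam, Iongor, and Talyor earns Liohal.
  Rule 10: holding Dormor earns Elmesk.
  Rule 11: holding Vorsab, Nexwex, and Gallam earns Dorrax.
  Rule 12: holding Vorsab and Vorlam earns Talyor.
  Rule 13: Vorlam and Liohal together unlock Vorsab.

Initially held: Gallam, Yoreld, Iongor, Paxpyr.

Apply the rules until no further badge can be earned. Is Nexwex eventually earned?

With Gallam, Iongor, and Yoreld, Vorlam is earned (Rule 6).
With Yoreld and Vorlam, Dormor is earned (Rule 3).
With Dormor, Elmesk is earned (Rule 10).
With Elmesk and Paxpyr, Nexwex is earned (Rule 2).

Yes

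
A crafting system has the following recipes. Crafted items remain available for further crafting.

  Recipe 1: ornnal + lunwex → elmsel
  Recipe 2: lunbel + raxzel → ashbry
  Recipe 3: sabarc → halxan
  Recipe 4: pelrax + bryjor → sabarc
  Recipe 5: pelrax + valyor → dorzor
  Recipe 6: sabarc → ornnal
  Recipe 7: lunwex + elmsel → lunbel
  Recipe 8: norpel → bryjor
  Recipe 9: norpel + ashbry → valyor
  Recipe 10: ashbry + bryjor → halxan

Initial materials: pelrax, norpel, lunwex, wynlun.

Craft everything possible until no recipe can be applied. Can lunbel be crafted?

Yes

Using Recipe 8, norpel makes bryjor.
Using Recipe 4, pelrax and bryjor make sabarc.
sabarc → ornnal (Recipe 6).
Using Recipe 1, ornnal and lunwex make elmsel.
Using Recipe 7, lunwex and elmsel make lunbel.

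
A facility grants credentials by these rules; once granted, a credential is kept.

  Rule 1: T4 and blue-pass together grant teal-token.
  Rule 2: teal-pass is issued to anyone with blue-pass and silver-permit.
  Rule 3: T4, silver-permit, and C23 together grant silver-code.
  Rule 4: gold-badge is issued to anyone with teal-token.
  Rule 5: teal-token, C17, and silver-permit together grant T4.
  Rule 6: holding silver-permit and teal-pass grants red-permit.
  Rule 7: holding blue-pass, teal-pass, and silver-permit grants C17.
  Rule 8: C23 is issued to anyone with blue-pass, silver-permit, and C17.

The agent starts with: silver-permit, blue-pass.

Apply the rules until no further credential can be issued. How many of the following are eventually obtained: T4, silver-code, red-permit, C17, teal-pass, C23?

4

Holding blue-pass and silver-permit grants teal-pass (Rule 2).
Holding blue-pass, teal-pass, and silver-permit grants C17 (Rule 7).
Holding silver-permit and teal-pass grants red-permit (Rule 6).
Holding blue-pass, silver-permit, and C17 grants C23 (Rule 8).
T4 would need teal-token, C17, and silver-permit (Rule 5), but teal-token is never granted.
silver-code would need T4, silver-permit, and C23 (Rule 3), but T4 is never granted.
red-permit: reached.
C17: reached.
teal-pass: reached.
C23: reached.
Reached: red-permit, C17, teal-pass, and C23 — 4 of the 6.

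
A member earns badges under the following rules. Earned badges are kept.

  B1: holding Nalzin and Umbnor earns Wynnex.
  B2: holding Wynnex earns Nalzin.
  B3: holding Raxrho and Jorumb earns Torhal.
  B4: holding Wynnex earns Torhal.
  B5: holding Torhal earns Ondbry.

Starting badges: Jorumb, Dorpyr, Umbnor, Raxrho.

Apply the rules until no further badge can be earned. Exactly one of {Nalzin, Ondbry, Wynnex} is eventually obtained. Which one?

With Raxrho and Jorumb, Torhal is earned (B3).
With Torhal, Ondbry is earned (B5).
Wynnex would need Nalzin and Umbnor (B1), but Nalzin is never earned. Nalzin would need Wynnex (B2), but Wynnex is never earned.

Ondbry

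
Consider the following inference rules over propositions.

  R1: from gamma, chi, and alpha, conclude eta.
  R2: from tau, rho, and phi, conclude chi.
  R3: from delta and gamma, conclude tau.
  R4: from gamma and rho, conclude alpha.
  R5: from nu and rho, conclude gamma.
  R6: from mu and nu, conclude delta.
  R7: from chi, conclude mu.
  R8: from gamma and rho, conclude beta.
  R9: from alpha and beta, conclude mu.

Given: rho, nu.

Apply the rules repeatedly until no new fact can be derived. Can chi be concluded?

chi would need tau, rho, and phi (R2), but phi is never established.

No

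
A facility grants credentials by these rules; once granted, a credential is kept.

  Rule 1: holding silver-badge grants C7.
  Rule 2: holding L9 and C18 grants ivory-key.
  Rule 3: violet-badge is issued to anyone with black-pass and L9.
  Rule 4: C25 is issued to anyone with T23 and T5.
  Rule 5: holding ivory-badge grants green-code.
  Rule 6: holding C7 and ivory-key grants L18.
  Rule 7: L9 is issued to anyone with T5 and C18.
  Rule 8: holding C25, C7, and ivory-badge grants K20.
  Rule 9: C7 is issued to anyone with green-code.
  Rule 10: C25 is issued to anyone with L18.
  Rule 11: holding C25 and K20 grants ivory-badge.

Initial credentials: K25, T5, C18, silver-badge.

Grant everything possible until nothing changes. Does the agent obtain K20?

No

K20 would need C25, C7, and ivory-badge (Rule 8), but ivory-badge is never granted.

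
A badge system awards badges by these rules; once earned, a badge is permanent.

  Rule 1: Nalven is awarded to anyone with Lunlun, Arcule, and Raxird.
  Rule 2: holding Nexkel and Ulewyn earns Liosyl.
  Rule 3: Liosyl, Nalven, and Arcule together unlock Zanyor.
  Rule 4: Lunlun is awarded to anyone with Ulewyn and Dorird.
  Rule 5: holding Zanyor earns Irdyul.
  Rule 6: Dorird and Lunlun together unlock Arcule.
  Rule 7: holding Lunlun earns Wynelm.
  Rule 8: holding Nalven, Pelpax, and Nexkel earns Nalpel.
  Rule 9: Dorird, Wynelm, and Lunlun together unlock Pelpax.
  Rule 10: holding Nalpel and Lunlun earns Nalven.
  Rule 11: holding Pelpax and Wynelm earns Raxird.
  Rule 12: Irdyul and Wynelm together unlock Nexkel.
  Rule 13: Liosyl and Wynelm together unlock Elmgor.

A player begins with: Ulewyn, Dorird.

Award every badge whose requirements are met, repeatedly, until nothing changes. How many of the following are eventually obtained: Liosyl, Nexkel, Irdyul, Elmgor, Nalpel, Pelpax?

1

With Ulewyn and Dorird, Lunlun is earned (Rule 4).
With Lunlun, Wynelm is earned (Rule 7).
With Dorird, Wynelm, and Lunlun, Pelpax is earned (Rule 9).
Liosyl would need Nexkel and Ulewyn (Rule 2), but Nexkel is never earned.
Nexkel would need Irdyul and Wynelm (Rule 12), but Irdyul is never earned.
Irdyul would need Zanyor (Rule 5), but Zanyor is never earned.
Elmgor would need Liosyl and Wynelm (Rule 13), but Liosyl is never earned.
Nalpel would need Nalven, Pelpax, and Nexkel (Rule 8), but Nexkel is never earned.
Pelpax: reached.
Reached: Pelpax — 1 of the 6.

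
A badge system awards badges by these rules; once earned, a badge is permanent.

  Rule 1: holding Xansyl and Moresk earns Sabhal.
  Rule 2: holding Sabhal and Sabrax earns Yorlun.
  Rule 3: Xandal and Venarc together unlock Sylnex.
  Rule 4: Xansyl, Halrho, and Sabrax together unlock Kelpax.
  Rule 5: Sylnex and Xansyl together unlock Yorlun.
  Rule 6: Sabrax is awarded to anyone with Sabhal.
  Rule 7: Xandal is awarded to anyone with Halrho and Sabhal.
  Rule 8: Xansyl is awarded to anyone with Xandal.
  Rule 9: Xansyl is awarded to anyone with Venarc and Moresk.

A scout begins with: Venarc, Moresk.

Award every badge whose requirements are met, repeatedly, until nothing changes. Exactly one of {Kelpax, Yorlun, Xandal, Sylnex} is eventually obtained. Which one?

Yorlun

With Venarc and Moresk, Xansyl is earned (Rule 9).
With Xansyl and Moresk, Sabhal is earned (Rule 1).
With Sabhal, Sabrax is earned (Rule 6).
With Sabhal and Sabrax, Yorlun is earned (Rule 2).
Sylnex would need Xandal and Venarc (Rule 3), but Xandal is never earned. Kelpax would need Xansyl, Halrho, and Sabrax (Rule 4), but Halrho is never earned. Xandal would need Halrho and Sabhal (Rule 7), but Halrho is never earned.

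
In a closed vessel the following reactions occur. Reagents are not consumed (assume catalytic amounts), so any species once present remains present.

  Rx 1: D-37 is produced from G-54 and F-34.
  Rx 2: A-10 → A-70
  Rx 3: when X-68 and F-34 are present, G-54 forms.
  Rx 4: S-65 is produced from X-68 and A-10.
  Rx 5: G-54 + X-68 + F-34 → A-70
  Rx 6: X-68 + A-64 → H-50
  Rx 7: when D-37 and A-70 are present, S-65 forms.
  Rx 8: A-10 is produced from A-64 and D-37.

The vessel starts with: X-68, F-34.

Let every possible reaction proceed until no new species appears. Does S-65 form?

X-68 and F-34 present → G-54 forms (Rx 3).
G-54, X-68, and F-34 present → A-70 forms (Rx 5).
G-54 and F-34 present → D-37 forms (Rx 1).
D-37 and A-70 present → S-65 forms (Rx 7).

Yes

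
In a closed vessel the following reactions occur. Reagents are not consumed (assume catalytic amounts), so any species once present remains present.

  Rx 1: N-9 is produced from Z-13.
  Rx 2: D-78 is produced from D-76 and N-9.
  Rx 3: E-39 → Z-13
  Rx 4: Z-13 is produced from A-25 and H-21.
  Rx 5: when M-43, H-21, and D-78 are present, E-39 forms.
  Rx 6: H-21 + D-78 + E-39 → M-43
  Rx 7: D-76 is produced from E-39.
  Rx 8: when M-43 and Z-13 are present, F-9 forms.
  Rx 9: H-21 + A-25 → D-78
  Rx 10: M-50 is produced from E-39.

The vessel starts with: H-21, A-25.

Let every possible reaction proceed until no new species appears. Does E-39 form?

E-39 would need M-43, H-21, and D-78 (Rx 5), but M-43 never forms.

No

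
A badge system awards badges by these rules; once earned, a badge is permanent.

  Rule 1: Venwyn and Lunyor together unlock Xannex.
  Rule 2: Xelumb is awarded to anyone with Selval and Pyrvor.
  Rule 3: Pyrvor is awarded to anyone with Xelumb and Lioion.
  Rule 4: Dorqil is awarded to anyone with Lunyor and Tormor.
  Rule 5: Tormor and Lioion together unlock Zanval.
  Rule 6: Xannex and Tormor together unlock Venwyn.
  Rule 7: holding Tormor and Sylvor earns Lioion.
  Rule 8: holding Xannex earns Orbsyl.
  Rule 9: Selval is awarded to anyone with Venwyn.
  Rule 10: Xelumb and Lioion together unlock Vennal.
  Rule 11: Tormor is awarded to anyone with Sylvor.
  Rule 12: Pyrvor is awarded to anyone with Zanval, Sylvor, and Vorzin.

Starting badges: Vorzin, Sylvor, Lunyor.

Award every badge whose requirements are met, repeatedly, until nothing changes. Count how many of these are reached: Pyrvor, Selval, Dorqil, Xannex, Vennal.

2

With Sylvor, Tormor is earned (Rule 11).
With Tormor and Sylvor, Lioion is earned (Rule 7).
With Lunyor and Tormor, Dorqil is earned (Rule 4).
With Tormor and Lioion, Zanval is earned (Rule 5).
With Zanval, Sylvor, and Vorzin, Pyrvor is earned (Rule 12).
Pyrvor: reached.
Selval would need Venwyn (Rule 9), but Venwyn is never earned.
Dorqil: reached.
Xannex would need Venwyn and Lunyor (Rule 1), but Venwyn is never earned.
Vennal would need Xelumb and Lioion (Rule 10), but Xelumb is never earned.
Reached: Pyrvor and Dorqil — 2 of the 5.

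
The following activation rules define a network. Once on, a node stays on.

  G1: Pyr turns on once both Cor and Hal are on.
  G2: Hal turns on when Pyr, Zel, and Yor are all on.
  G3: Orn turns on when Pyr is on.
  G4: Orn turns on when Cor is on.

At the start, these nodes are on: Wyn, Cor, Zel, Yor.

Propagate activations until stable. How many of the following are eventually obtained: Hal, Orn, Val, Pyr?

G4: Cor on → Orn on.
Hal would need Pyr, Zel, and Yor (G2), but Pyr never turns on.
Orn: reached.
No rule produces Val, and it is not given.
Pyr would need Cor and Hal (G1), but Hal never turns on.
Reached: Orn — 1 of the 4.

1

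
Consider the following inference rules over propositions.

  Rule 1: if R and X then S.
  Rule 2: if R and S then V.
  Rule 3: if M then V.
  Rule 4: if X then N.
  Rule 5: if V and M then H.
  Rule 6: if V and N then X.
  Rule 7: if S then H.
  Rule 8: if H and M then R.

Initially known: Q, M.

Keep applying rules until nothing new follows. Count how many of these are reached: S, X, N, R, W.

1

M holds, so V follows (Rule 3).
V and M hold, so H follows (Rule 5).
H and M hold, so R follows (Rule 8).
S would need R and X (Rule 1), but X is never established.
X would need V and N (Rule 6), but N is never established.
N would need X (Rule 4), but X is never established.
R: reached.
No rule produces W, and it is not given.
Reached: R — 1 of the 5.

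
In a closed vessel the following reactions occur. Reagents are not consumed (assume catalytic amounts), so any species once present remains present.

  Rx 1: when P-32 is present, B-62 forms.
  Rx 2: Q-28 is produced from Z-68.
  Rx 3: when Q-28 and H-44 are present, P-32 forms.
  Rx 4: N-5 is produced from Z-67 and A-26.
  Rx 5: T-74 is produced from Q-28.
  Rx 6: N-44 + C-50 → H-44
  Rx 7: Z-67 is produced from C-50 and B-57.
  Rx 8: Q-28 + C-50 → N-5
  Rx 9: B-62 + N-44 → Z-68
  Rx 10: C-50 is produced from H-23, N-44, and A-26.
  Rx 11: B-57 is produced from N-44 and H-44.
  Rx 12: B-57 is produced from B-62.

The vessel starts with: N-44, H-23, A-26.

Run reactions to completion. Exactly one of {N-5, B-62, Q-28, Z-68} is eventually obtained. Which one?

N-5

H-23, N-44, and A-26 present → C-50 forms (Rx 10).
N-44 and C-50 present → H-44 forms (Rx 6).
N-44 and H-44 present → B-57 forms (Rx 11).
C-50 and B-57 present → Z-67 forms (Rx 7).
Z-67 and A-26 present → N-5 forms (Rx 4).
Q-28 would need Z-68 (Rx 2), but Z-68 never forms. B-62 would need P-32 (Rx 1), but P-32 never forms. Z-68 would need B-62 and N-44 (Rx 9), but B-62 never forms.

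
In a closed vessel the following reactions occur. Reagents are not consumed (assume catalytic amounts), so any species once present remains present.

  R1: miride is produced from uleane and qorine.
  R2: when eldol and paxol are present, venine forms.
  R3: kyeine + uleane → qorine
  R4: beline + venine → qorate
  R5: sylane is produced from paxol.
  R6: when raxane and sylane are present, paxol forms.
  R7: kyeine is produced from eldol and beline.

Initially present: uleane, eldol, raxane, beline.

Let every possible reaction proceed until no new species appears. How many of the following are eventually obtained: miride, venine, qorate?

eldol and beline present → kyeine forms (R7).
kyeine and uleane present → qorine forms (R3).
uleane and qorine present → miride forms (R1).
miride: reached.
venine would need eldol and paxol (R2), but paxol never forms.
qorate would need beline and venine (R4), but venine never forms.
Reached: miride — 1 of the 3.

1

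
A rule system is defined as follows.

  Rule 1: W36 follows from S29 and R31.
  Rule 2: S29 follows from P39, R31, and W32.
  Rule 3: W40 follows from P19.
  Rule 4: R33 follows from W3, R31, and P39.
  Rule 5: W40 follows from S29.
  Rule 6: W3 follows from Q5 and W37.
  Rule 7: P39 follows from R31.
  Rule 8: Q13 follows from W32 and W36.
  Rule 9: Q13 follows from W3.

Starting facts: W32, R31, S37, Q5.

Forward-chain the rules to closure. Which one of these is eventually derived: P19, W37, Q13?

Q13

R31 holds, so P39 follows (Rule 7).
From P39, R31, and W32, Rule 2 gives S29.
From S29 and R31, Rule 1 gives W36.
W32 and W36 hold, so Q13 follows (Rule 8).
No rule produces P19, and it is not given. No rule produces W37, and it is not given.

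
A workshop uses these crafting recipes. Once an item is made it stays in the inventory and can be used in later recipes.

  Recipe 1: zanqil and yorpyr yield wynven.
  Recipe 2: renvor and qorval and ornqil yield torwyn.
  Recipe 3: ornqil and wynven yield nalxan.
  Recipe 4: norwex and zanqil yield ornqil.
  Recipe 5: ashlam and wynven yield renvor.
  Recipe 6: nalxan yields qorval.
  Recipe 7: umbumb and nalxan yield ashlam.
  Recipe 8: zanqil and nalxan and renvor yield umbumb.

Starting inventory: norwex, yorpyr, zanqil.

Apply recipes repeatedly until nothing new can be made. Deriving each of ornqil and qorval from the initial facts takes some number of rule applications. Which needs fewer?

ornqil: Using Recipe 4, norwex and zanqil make ornqil. [1 rule application]
qorval: norwex and zanqil → ornqil (Recipe 4). zanqil and yorpyr → wynven (Recipe 1). ornqil and wynven → nalxan (Recipe 3). Using Recipe 6, nalxan makes qorval. [4 rule applications]
ornqil needs fewer.

ornqil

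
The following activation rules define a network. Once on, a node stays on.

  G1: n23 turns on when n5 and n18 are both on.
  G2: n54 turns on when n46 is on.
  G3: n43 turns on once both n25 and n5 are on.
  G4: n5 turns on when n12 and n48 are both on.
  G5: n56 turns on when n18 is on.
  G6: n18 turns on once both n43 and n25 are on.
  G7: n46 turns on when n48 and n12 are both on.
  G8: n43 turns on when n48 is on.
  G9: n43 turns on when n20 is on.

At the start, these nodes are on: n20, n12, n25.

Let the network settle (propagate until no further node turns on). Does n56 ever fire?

Yes

G9: n20 on → n43 on.
G6: n43 and n25 on → n18 on.
n18 is on, so n56 turns on (G5).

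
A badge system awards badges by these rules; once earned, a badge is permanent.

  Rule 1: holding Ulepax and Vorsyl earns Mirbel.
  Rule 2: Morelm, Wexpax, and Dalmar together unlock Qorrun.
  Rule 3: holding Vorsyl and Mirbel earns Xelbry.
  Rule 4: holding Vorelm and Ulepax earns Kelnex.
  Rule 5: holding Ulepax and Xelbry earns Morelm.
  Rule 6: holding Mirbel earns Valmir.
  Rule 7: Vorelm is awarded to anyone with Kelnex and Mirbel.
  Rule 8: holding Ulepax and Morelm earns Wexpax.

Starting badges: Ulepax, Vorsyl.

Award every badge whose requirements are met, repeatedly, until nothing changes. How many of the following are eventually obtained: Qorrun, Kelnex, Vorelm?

0

Qorrun would need Morelm, Wexpax, and Dalmar (Rule 2), but Dalmar is never earned.
Kelnex would need Vorelm and Ulepax (Rule 4), but Vorelm is never earned.
Vorelm would need Kelnex and Mirbel (Rule 7), but Kelnex is never earned.
None of the 3 are reached.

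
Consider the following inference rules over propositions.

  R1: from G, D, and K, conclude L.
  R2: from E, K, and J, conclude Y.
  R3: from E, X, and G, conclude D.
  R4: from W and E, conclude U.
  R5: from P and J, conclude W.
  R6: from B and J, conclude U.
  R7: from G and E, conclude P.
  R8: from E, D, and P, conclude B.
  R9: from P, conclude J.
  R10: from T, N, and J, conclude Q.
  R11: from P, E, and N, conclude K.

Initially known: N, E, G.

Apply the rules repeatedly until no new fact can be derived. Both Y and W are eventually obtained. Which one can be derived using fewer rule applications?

W

W: G and E hold, so P follows (R7). From P, R9 gives J. From P and J, R5 gives W. [3 rule applications]
Y: G and E hold, so P follows (R7). From P, E, and N, R11 gives K. From P, R9 gives J. E, K, and J hold, so Y follows (R2). [4 rule applications]
W needs fewer.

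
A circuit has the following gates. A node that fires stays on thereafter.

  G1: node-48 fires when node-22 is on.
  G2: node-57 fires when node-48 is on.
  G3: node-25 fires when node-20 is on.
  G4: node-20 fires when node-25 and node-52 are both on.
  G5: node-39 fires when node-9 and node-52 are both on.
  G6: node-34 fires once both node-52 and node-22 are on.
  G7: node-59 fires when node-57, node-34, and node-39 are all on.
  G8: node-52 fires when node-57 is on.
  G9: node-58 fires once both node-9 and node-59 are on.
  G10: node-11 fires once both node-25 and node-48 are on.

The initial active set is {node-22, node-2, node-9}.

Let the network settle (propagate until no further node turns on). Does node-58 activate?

Yes

G1: node-22 on → node-48 on.
node-48 is on, so node-57 fires (G2).
G8: node-57 on → node-52 on.
node-52 and node-22 are on, so node-34 fires (G6).
node-9 and node-52 are on, so node-39 fires (G5).
node-57, node-34, and node-39 are on, so node-59 fires (G7).
node-9 and node-59 are on, so node-58 fires (G9).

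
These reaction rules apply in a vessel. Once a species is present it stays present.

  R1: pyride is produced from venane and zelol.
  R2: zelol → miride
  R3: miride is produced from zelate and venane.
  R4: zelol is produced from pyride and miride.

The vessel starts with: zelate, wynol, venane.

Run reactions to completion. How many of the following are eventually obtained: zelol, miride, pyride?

zelate and venane present → miride forms (R3).
zelol would need pyride and miride (R4), but pyride never forms.
miride: reached.
pyride would need venane and zelol (R1), but zelol never forms.
Reached: miride — 1 of the 3.

1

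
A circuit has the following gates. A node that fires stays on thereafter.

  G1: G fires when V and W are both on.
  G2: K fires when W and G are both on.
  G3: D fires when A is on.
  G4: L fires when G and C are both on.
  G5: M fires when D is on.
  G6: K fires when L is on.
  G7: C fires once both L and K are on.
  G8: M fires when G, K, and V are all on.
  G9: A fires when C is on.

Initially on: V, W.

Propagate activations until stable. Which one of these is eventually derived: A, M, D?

M

G1: V and W on → G on.
G2: W and G on → K on.
G8: G, K, and V on → M on.
A would need C (G9), but C never turns on. D would need A (G3), but A never turns on.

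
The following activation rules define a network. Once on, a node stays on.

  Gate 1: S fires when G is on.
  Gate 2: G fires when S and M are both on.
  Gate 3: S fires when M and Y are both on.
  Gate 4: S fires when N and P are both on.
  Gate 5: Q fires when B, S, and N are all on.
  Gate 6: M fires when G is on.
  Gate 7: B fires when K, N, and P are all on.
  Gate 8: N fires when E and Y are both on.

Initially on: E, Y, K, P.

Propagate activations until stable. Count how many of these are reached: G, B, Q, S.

E and Y are on, so N fires (Gate 8).
K, N, and P are on, so B fires (Gate 7).
Gate 4: N and P on → S on.
B, S, and N are on, so Q fires (Gate 5).
G would need S and M (Gate 2), but M never turns on.
B: reached.
Q: reached.
S: reached.
Reached: B, Q, and S — 3 of the 4.

3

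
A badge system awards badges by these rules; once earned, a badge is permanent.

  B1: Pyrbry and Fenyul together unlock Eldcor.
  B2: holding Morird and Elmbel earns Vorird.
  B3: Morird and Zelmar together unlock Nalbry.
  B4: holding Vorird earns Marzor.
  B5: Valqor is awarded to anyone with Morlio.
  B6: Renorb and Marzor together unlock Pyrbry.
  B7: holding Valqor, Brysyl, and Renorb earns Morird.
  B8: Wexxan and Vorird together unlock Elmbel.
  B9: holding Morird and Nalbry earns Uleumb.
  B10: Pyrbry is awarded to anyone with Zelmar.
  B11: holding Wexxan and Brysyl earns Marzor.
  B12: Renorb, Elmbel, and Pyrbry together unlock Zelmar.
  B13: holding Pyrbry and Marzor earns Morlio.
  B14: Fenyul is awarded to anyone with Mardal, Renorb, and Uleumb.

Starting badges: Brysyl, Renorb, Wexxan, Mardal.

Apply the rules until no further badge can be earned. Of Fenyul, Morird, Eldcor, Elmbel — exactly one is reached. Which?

Morird

With Wexxan and Brysyl, Marzor is earned (B11).
With Renorb and Marzor, Pyrbry is earned (B6).
With Pyrbry and Marzor, Morlio is earned (B13).
With Morlio, Valqor is earned (B5).
With Valqor, Brysyl, and Renorb, Morird is earned (B7).
Fenyul would need Mardal, Renorb, and Uleumb (B14), but Uleumb is never earned. Elmbel would need Wexxan and Vorird (B8), but Vorird is never earned. Eldcor would need Pyrbry and Fenyul (B1), but Fenyul is never earned.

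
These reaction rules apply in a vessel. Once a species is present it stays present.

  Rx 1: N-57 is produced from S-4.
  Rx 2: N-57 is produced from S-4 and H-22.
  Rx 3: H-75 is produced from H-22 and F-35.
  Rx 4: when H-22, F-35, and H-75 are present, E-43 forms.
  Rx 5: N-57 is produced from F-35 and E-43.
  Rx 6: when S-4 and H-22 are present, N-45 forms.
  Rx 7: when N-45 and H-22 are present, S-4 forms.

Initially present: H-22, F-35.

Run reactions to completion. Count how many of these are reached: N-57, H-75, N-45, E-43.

3

H-22 and F-35 present → H-75 forms (Rx 3).
H-22, F-35, and H-75 present → E-43 forms (Rx 4).
F-35 and E-43 present → N-57 forms (Rx 5).
N-57: reached.
H-75: reached.
N-45 would need S-4 and H-22 (Rx 6), but S-4 never forms.
E-43: reached.
Reached: N-57, H-75, and E-43 — 3 of the 4.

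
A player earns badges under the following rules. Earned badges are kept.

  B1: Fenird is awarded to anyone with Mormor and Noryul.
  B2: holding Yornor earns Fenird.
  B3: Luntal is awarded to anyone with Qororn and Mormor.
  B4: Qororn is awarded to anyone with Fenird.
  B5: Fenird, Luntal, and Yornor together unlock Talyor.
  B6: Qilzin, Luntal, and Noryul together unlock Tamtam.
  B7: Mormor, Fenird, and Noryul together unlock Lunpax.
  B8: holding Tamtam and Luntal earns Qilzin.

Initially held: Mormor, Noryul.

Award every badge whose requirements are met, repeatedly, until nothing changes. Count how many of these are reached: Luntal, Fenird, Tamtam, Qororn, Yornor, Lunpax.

With Mormor and Noryul, Fenird is earned (B1).
With Mormor, Fenird, and Noryul, Lunpax is earned (B7).
With Fenird, Qororn is earned (B4).
With Qororn and Mormor, Luntal is earned (B3).
Luntal: reached.
Fenird: reached.
Tamtam would need Qilzin, Luntal, and Noryul (B6), but Qilzin is never earned.
Qororn: reached.
No rule produces Yornor, and it is not given.
Lunpax: reached.
Reached: Luntal, Fenird, Qororn, and Lunpax — 4 of the 6.

4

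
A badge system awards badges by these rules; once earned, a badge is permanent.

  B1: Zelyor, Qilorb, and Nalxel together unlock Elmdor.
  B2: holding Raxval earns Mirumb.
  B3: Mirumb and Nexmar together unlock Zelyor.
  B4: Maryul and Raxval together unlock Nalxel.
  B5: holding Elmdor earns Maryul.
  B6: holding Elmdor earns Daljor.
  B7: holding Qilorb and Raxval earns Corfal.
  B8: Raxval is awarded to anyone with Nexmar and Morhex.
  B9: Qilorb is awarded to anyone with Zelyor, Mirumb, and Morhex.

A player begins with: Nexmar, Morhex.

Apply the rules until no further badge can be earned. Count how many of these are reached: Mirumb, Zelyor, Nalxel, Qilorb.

With Nexmar and Morhex, Raxval is earned (B8).
With Raxval, Mirumb is earned (B2).
With Mirumb and Nexmar, Zelyor is earned (B3).
With Zelyor, Mirumb, and Morhex, Qilorb is earned (B9).
Mirumb: reached.
Zelyor: reached.
Nalxel would need Maryul and Raxval (B4), but Maryul is never earned.
Qilorb: reached.
Reached: Mirumb, Zelyor, and Qilorb — 3 of the 4.

3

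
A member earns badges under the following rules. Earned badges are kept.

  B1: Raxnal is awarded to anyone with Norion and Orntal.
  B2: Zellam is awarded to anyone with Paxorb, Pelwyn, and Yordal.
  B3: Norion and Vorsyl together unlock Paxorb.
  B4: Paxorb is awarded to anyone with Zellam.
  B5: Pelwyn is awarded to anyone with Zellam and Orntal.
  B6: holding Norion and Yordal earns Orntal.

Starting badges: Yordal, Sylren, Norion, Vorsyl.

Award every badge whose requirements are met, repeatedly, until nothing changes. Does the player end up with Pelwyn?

Pelwyn would need Zellam and Orntal (B5), but Zellam is never earned.

No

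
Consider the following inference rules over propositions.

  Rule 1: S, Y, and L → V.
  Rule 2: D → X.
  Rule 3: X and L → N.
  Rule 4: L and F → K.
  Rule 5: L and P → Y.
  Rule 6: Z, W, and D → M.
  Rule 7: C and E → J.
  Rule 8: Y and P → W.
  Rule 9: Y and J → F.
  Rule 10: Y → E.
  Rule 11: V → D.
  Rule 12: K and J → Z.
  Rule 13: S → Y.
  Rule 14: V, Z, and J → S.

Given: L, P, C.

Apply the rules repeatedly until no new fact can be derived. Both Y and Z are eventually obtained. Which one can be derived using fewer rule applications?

Y

Y: From L and P, Rule 5 gives Y. [1 rule application]
Z: From L and P, Rule 5 gives Y. Y holds, so E follows (Rule 10). C and E hold, so J follows (Rule 7). Y and J hold, so F follows (Rule 9). L and F hold, so K follows (Rule 4). From K and J, Rule 12 gives Z. [6 rule applications]
Y needs fewer.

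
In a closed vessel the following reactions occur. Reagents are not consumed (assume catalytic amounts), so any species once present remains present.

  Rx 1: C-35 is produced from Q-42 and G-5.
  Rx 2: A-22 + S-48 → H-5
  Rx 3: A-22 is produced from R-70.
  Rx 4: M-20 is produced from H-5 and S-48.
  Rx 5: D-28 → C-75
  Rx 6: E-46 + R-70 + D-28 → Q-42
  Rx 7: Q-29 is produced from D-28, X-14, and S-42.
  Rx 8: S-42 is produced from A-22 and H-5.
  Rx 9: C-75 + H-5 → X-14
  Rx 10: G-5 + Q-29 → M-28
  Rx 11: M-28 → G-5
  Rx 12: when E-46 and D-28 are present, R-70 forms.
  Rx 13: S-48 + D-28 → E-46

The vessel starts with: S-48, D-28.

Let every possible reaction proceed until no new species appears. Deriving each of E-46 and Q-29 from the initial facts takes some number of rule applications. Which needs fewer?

E-46

E-46: S-48 and D-28 present → E-46 forms (Rx 13). [1 rule application]
Q-29: S-48 and D-28 present → E-46 forms (Rx 13). D-28 present → C-75 forms (Rx 5). E-46 and D-28 present → R-70 forms (Rx 12). R-70 present → A-22 forms (Rx 3). A-22 and S-48 present → H-5 forms (Rx 2). A-22 and H-5 present → S-42 forms (Rx 8). C-75 and H-5 present → X-14 forms (Rx 9). D-28, X-14, and S-42 present → Q-29 forms (Rx 7). [8 rule applications]
E-46 needs fewer.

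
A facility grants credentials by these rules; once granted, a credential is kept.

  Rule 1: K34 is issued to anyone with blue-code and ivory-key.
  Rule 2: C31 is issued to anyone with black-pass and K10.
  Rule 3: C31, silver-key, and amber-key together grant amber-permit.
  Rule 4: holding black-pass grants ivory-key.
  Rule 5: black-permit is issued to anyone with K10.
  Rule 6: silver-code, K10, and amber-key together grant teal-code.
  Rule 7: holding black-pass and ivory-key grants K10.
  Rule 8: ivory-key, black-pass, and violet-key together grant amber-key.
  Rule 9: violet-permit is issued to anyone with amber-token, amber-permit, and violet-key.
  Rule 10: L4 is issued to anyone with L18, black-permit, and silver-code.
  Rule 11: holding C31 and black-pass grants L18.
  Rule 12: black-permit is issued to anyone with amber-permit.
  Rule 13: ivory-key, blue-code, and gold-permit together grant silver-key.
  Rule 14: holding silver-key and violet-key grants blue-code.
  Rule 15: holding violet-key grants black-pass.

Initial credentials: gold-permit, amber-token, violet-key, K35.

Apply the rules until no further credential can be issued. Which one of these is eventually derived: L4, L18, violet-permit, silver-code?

L18

Holding violet-key grants black-pass (Rule 15).
Holding black-pass grants ivory-key (Rule 4).
Holding black-pass and ivory-key grants K10 (Rule 7).
Holding black-pass and K10 grants C31 (Rule 2).
Holding C31 and black-pass grants L18 (Rule 11).
No rule produces silver-code, and it is not given. violet-permit would need amber-token, amber-permit, and violet-key (Rule 9), but amber-permit is never granted. L4 would need L18, black-permit, and silver-code (Rule 10), but silver-code is never granted.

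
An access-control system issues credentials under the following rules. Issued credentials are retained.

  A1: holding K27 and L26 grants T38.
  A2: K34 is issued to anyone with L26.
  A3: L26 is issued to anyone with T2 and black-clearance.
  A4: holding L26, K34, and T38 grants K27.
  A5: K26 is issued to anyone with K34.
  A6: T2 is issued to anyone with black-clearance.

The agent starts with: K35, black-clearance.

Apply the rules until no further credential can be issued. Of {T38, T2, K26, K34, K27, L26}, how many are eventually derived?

Holding black-clearance grants T2 (A6).
Holding T2 and black-clearance grants L26 (A3).
Holding L26 grants K34 (A2).
Holding K34 grants K26 (A5).
T38 would need K27 and L26 (A1), but K27 is never granted.
T2: reached.
K26: reached.
K34: reached.
K27 would need L26, K34, and T38 (A4), but T38 is never granted.
L26: reached.
Reached: T2, K26, K34, and L26 — 4 of the 6.

4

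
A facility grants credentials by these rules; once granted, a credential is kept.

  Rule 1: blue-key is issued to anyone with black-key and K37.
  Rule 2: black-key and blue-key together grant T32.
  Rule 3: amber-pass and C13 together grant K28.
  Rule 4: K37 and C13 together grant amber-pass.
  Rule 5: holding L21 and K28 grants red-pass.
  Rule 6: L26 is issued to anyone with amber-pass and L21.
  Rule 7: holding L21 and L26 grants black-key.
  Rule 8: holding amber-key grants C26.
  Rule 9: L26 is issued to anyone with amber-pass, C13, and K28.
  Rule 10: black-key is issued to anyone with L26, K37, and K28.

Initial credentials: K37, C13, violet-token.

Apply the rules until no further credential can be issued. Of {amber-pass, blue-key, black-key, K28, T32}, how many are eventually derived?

Holding K37 and C13 grants amber-pass (Rule 4).
Holding amber-pass and C13 grants K28 (Rule 3).
Holding amber-pass, C13, and K28 grants L26 (Rule 9).
Holding L26, K37, and K28 grants black-key (Rule 10).
Holding black-key and K37 grants blue-key (Rule 1).
Holding black-key and blue-key grants T32 (Rule 2).
amber-pass: reached.
blue-key: reached.
black-key: reached.
K28: reached.
T32: reached.
All 5 are reached.

5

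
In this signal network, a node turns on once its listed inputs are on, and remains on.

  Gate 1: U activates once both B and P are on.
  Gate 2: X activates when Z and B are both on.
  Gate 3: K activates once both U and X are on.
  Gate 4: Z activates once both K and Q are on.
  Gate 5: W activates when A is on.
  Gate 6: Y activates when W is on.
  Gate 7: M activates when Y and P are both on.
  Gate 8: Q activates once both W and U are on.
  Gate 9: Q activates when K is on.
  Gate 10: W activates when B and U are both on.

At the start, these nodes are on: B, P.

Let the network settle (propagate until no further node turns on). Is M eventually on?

B and P are on, so U activates (Gate 1).
Gate 10: B and U on → W on.
Gate 6: W on → Y on.
Y and P are on, so M activates (Gate 7).

Yes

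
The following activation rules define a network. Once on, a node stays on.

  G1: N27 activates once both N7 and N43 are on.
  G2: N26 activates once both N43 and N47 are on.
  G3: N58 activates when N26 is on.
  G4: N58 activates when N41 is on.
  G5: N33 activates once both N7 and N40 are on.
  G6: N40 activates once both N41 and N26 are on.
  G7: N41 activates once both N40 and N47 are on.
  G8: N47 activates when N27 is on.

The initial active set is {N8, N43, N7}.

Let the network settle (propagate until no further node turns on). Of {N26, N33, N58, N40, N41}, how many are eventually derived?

N7 and N43 are on, so N27 activates (G1).
N27 is on, so N47 activates (G8).
N43 and N47 are on, so N26 activates (G2).
N26 is on, so N58 activates (G3).
N26: reached.
N33 would need N7 and N40 (G5), but N40 never turns on.
N58: reached.
N40 would need N41 and N26 (G6), but N41 never turns on.
N41 would need N40 and N47 (G7), but N40 never turns on.
Reached: N26 and N58 — 2 of the 5.

2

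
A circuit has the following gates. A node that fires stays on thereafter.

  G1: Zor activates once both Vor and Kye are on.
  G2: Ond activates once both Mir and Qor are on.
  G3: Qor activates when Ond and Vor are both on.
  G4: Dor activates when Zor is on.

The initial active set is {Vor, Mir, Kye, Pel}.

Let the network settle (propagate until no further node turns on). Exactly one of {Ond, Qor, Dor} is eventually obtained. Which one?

Dor

G1: Vor and Kye on → Zor on.
G4: Zor on → Dor on.
Ond would need Mir and Qor (G2), but Qor never turns on. Qor would need Ond and Vor (G3), but Ond never turns on.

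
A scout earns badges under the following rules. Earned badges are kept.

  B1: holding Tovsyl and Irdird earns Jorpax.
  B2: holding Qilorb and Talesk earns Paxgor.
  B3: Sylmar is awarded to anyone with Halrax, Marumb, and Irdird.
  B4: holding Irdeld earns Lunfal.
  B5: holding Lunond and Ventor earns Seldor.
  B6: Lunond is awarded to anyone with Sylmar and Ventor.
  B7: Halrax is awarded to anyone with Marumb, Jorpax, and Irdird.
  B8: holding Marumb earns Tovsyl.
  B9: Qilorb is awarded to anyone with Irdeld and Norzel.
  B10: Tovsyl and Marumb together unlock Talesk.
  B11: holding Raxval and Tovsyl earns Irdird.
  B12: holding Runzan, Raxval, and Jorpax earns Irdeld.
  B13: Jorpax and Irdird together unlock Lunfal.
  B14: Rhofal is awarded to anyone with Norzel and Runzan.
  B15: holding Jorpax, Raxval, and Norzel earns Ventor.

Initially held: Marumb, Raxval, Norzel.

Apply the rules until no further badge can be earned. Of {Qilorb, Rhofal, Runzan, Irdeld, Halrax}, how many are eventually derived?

1

With Marumb, Tovsyl is earned (B8).
With Raxval and Tovsyl, Irdird is earned (B11).
With Tovsyl and Irdird, Jorpax is earned (B1).
With Marumb, Jorpax, and Irdird, Halrax is earned (B7).
Qilorb would need Irdeld and Norzel (B9), but Irdeld is never earned.
Rhofal would need Norzel and Runzan (B14), but Runzan is never earned.
No rule produces Runzan, and it is not given.
Irdeld would need Runzan, Raxval, and Jorpax (B12), but Runzan is never earned.
Halrax: reached.
Reached: Halrax — 1 of the 5.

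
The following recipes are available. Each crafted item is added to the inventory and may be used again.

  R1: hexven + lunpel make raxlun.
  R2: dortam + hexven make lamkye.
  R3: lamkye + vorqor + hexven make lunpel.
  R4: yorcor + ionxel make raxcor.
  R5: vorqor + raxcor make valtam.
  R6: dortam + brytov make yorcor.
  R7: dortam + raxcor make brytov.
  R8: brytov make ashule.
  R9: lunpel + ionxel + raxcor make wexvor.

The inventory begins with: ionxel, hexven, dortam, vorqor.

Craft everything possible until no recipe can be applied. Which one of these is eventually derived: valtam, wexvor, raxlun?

raxlun

dortam + hexven → lamkye (R2).
lamkye + vorqor + hexven → lunpel (R3).
hexven + lunpel → raxlun (R1).
wexvor would need lunpel, ionxel, and raxcor (R9), but raxcor is never obtained. valtam would need vorqor and raxcor (R5), but raxcor is never obtained.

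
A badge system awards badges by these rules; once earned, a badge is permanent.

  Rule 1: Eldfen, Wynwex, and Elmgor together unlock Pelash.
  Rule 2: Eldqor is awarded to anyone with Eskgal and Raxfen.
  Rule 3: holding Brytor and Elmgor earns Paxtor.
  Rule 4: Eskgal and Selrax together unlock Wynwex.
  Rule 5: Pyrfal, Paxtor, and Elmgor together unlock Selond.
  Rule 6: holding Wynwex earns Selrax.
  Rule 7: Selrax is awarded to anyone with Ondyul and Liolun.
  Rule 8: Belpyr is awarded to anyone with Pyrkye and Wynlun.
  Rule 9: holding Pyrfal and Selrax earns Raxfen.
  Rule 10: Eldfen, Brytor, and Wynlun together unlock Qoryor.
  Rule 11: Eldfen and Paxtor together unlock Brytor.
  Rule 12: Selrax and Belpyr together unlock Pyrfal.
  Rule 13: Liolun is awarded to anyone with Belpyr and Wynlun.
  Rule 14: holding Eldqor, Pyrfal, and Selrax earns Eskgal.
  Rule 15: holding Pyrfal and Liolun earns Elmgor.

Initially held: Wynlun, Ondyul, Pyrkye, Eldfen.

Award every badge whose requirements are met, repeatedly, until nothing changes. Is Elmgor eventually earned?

With Pyrkye and Wynlun, Belpyr is earned (Rule 8).
With Belpyr and Wynlun, Liolun is earned (Rule 13).
With Ondyul and Liolun, Selrax is earned (Rule 7).
With Selrax and Belpyr, Pyrfal is earned (Rule 12).
With Pyrfal and Liolun, Elmgor is earned (Rule 15).

Yes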